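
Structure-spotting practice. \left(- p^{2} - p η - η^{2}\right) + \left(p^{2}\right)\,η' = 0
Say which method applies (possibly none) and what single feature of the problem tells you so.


Diagnosis: the homogeneous substitution — the slope is degree-zero homogeneous: the ratio substitution v = η/p collapses it.


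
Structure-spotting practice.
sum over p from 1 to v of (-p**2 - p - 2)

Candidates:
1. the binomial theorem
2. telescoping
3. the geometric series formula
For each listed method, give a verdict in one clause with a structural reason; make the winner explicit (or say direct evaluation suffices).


Technique: no special technique — recognize the absence of structure: constant-multiple powers of p summed plainly, no special method required.
- the binomial theorem — the terms do not reassemble into a binomial power.
- telescoping — writing out consecutive terms as given produces no pairwise cancellation.
- the geometric series formula: there is no constant term-to-term ratio.


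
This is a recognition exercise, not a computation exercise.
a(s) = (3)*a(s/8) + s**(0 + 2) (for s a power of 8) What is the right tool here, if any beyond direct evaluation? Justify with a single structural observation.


Verdict: the master substitution — treat m = log base 8 of s as the new clock: one recursion step advances m by one while s scales by 8.


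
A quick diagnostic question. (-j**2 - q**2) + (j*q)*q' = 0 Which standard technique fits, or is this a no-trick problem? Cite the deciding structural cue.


Method: the homogeneous substitution — the slope's numerator and denominator share total degree; set v = q/j and the equation drops to separable form. A Bernoulli substitution is a fair alternative on this equation directly; the homogeneous reading takes it as given.


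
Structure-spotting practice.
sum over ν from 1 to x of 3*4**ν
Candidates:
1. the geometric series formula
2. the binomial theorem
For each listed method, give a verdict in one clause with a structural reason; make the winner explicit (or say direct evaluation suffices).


Method: the geometric series formula — consecutive terms stand in a fixed index-free ratio — the geometric sum formula closes it.
- the geometric series formula: applicable, and directly so.
- the binomial theorem: no binomial coefficients pair with matched powers.


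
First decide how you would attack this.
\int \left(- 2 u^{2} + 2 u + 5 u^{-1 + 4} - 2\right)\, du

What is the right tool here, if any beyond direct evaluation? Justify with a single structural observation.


Method: no special technique — every term is a constant multiple of a power of u; term-wise power-rule integration needs no preliminary transformation.


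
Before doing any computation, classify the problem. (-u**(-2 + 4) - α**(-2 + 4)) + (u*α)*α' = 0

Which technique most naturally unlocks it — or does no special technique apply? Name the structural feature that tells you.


Technique: the homogeneous substitution — the slope's numerator and denominator have matching total degree, so it depends only on α/u and the ratio substitution collapses it. Rearranged, this also fits the Bernoulli template directly; the homogeneous substitution reads the structure without the rearrangement.


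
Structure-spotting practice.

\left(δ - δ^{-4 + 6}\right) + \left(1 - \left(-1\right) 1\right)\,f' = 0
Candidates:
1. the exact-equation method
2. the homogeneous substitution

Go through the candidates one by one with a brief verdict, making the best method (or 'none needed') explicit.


Technique: no special technique — solved for the derivative, no f appears — this is antidifferentiation in δ wearing ODE clothing.
- the exact-equation method: the unknown never enters the equation — exactness holds emptily, with nothing for the method to add.
- the homogeneous substitution — the slope changes under joint rescaling, failing the degree-zero test.


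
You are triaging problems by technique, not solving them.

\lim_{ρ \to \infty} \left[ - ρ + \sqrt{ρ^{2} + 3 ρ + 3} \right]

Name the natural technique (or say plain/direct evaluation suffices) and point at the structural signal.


Technique: conjugate multiplication — \sqrt{ρ^{2} + 3 ρ + 3} and ρ both blow up, but their difference is tame once the conjugate rationalizes it.


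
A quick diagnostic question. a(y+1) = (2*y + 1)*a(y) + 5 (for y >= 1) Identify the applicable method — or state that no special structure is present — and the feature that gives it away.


Best approach: a summation factor — normalize by the running product of 2*y + 1: the left side becomes a difference, and differences sum.


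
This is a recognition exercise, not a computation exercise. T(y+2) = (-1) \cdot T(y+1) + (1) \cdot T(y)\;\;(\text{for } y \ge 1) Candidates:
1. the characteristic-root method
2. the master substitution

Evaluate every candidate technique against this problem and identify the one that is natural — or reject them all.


Verdict: the characteristic-root method — constant coefficients and linearity mean the ansatz r^y reduces it to solving the characteristic polynomial.
- the characteristic-root method: yes — fits the structure here.
- the master substitution: the recursive argument is a shift of the index, not a fixed fraction of it.


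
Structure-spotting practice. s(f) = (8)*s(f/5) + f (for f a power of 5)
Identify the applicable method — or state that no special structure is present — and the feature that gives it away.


Diagnosis: the master substitution — the argument shrinks by the factor 5, so measure the index on a logarithmic scale and the recursion becomes a shift.


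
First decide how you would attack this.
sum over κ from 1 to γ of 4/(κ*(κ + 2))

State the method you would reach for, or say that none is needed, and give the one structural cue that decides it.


Method: telescoping — split 4/(κ*(κ + 2)) by partial fractions and the pieces are one function at shifted arguments — interior terms cancel.


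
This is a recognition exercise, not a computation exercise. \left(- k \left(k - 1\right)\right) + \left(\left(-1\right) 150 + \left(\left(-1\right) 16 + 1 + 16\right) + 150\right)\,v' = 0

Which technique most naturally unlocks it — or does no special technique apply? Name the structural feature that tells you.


Verdict: no special technique — solved for the derivative, no v appears — this is antidifferentiation in k wearing ODE clothing.


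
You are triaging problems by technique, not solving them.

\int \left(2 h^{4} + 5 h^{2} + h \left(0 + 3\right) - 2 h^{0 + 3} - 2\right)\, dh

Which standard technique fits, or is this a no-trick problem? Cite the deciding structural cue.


Method: no special technique — scan for structure and find none: constant multiples of powers of h, integrate directly.


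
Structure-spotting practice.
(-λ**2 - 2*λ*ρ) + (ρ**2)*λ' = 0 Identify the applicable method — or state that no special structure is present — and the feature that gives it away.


Diagnosis: the homogeneous substitution — the slope is degree-zero homogeneous: the ratio substitution v = λ/ρ collapses it. A Bernoulli rewrite works here as the equation stands — the homogeneous substitution is the more immediate reading.


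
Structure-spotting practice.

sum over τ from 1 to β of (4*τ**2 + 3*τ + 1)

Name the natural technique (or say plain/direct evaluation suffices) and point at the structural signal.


Verdict: no special technique — constant-multiple powers of τ with no cancellation partners and no common ratio — use the standard power-sum formulas.


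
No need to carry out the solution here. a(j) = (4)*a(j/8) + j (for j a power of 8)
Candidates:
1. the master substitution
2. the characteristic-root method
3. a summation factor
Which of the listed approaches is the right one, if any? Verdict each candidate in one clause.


Best approach: the master substitution — a divide-and-conquer shape: argument j/8, so change variables with j = 8^m and solve the linear version.
- the master substitution — a fit — the right tool for this form.
- the characteristic-root method: a divided-index call is not the fixed-shift linear shape that characteristic roots solve.
- a summation factor: the recursion divides its index rather than shifting it — there is no previous-term chain for a summation factor to telescope.


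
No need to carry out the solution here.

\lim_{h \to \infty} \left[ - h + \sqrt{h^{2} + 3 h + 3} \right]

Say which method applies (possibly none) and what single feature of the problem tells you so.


Best approach: conjugate multiplication — divergence minus divergence hides a finite answer — expose it by pairing \sqrt{h^{2} + 3 h + 3} - h with its conjugate.


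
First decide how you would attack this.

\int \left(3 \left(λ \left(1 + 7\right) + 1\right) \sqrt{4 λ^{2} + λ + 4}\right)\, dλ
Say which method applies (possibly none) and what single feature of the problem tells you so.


Method: u-substitution — viewed as a product, the integrand is a composition evaluated at 4 λ^{2} + λ + 4 times (a constant multiple of) that inner expression's derivative, so u = 4 λ^{2} + λ + 4 makes it elementary.


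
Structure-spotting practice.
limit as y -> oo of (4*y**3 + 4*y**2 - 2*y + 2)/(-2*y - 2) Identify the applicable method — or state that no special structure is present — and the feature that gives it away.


Verdict: dominant-term comparison — growth-rate triage: the leading powers of y decide the limit, everything else is noise. l'Hôpital's at-infinity variant applies to the expression viewed as a single quotient; the leading-term comparison is the direct route.


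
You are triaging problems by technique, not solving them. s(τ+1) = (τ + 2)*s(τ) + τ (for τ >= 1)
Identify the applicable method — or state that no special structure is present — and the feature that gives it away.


Diagnosis: a summation factor — normalize by the running product of τ + 2: the left side becomes a difference, and differences sum.


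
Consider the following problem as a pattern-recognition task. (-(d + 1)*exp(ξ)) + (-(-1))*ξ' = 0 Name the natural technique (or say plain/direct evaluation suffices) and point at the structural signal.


Technique: separation of variables — the slope splits multiplicatively: d + 1 carrying all d-dependence times exp(ξ) carrying all ξ-dependence — separate and integrate.


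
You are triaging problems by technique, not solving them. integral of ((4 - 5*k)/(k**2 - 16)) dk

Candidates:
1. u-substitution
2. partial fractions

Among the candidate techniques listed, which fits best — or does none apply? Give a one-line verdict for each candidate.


Technique: partial fractions — each factor of k**2 - 16 owns one elementary piece of the integrand — separate them and integrate piecewise.
- u-substitution: no subexpression of the integrand serves as a whole-integral substitution inner — individual terms may offer their own, but none carries its derivative as a factor of the full integrand; a working change of variable would have to be constructed from outside the expression.
- partial fractions: yes — fits the structure here.


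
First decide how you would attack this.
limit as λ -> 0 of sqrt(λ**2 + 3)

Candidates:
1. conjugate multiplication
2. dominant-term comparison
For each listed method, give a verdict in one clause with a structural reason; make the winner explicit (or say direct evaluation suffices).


Diagnosis: no special technique — the expression is continuous at 0 — substitute and evaluate; no indeterminate form appears.
- conjugate multiplication — the conjugate move applies to radical differences, which this is not.
- dominant-term comparison — leading-power comparison does not apply to this form.


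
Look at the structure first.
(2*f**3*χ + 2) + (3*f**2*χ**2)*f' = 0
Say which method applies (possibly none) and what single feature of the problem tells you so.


Diagnosis: the exact-equation method — equality of cross partials is the green light — assemble the potential function term by term.


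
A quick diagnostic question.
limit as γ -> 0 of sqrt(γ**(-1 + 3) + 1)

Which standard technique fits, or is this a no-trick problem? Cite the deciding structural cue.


Verdict: no special technique — the expression is continuous at the evaluation point — substitute directly; no indeterminate form appears.


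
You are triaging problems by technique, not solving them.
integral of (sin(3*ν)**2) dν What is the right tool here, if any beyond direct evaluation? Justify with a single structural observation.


Best approach: a trigonometric identity — the even trigonometric power sin(3*ν)**2 reduces by a double-angle identity before any integration is attempted.


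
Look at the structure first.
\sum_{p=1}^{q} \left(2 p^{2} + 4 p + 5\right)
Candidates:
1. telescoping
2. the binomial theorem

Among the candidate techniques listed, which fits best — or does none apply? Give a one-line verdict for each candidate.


Best approach: no special technique — the summand is a plain polynomial in p (expanding first if it arrives factored); standard power-sum formulas evaluate it term by term.
- telescoping: as presented, consecutive terms share no shifted copy to cancel against — no rewrite is on display to change that.
- the binomial theorem — no binomial coefficients pair up with complementary powers here.


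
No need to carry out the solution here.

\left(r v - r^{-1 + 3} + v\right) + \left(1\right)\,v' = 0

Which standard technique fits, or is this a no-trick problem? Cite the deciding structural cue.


Verdict: a linear integrating factor — the unknown enters only to the first power against a nonzero forcing term — the integrating-factor template applies directly.


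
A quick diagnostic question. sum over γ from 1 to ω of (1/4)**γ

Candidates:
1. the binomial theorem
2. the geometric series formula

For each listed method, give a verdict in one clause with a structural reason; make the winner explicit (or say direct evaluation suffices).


Technique: the geometric series formula — the ratio of consecutive terms is the constant 1/4, independent of the index — a geometric sum.
- the binomial theorem: there is no pair of bases whose matched powers would reassemble into a single binomial power.
- the geometric series formula: yes, a natural case for it.


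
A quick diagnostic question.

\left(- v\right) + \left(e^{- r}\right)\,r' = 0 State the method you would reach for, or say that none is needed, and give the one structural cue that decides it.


Diagnosis: separation of variables — all dependence on the two variables factors apart, the defining separable shape. The cross-partial test also passes here (vacuously, each side single-variable); the potential-function route would work, separation is simply more immediate.


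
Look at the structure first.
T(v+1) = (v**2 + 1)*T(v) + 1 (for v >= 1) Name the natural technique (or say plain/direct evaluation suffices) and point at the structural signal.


Best approach: a summation factor — because the multiplier v**2 + 1 is index-dependent, divide through by its running product and sum the resulting differences.


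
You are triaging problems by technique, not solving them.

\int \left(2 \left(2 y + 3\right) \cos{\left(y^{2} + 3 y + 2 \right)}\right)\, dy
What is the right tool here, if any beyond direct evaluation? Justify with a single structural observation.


Diagnosis: u-substitution — viewed as a product, the integrand is a composition evaluated at y^{2} + 3 y + 2 times (a constant multiple of) that inner expression's derivative, so u = y^{2} + 3 y + 2 makes it elementary.


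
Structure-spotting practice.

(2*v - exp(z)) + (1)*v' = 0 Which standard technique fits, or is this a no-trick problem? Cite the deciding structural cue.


Technique: a linear integrating factor — v enters only linearly with coefficient 2; multiply by exp of the integral of 2 and the left side becomes one derivative.


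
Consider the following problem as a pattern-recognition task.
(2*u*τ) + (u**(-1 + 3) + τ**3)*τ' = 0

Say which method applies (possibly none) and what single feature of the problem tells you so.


Diagnosis: the exact-equation method — equality of cross partials is the green light — assemble the potential function term by term.


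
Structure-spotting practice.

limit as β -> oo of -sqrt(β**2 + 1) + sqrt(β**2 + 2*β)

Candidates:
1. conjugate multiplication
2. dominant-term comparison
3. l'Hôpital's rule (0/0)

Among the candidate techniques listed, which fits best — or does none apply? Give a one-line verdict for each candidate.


Technique: conjugate multiplication — both pieces blow up but their difference is finite; the conjugate trick rationalizes sqrt(β**2 + 2*β) - sqrt(β**2 + 1).
- conjugate multiplication — applies; the problem has the shape this method handles.
- dominant-term comparison: no dominant-degree comparison decides it.
- l'Hôpital's rule (0/0): the expression is a difference driving to ∞ − ∞, not a 0/0 quotient — there is no ratio for the rule to differentiate.


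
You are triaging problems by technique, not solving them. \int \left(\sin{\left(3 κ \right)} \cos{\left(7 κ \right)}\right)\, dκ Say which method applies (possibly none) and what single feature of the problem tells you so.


Diagnosis: a trigonometric identity — cross-frequency products like \sin{\left(3 κ \right)} \cos{\left(7 κ \right)} are the textbook product-to-sum case — the identity converts them to directly integrable sinusoids.


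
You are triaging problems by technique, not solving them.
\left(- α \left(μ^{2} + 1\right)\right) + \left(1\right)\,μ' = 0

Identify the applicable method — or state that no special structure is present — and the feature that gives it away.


Technique: separation of variables — the slope splits multiplicatively: α carrying all α-dependence times μ^{2} + 1 carrying all μ-dependence — separate and integrate.


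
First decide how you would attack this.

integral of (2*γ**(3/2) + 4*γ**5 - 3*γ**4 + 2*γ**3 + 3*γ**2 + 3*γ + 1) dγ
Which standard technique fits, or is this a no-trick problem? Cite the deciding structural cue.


Verdict: no special technique — nothing composite, nothing rational, nothing trigonometric — each constant-multiple power of γ integrates by the power rule alone.


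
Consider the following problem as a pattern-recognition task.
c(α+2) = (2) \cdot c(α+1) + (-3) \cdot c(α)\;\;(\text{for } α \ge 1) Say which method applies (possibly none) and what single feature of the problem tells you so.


Method: the characteristic-root method — the recurrence treats every index alike (constant coefficients, no forcing) — precisely the regime where r^α trials close it.


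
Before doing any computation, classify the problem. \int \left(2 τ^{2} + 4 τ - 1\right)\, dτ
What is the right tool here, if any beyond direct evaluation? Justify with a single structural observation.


Method: no special technique — a term-by-term power-rule job in τ; no substitution or rearrangement earns its keep here.


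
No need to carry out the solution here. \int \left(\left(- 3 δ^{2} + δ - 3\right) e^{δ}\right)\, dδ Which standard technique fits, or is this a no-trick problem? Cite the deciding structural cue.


Best approach: integration by parts — a polynomial - 3 δ^{2} + δ - 3 against the kernel e^{δ} is the signature bounded-ladder case for integration by parts.


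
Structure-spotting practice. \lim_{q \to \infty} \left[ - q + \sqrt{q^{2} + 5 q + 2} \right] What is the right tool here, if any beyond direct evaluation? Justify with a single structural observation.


Best approach: conjugate multiplication — turning the difference into a conjugate-rationalized ratio makes the limit readable.


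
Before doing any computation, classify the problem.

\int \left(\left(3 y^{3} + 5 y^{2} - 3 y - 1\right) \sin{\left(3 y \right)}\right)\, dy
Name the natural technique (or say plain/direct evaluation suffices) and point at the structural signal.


Diagnosis: integration by parts — differentiate 3 y^{3} + 5 y^{2} - 3 y - 1, integrate \sin{\left(3 y \right)}: each pass lowers the polynomial degree, so parts terminates.


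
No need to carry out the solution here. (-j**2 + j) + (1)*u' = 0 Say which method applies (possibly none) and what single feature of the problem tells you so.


Method: no special technique — solved for the derivative, no u appears — this is antidifferentiation in j wearing ODE clothing.


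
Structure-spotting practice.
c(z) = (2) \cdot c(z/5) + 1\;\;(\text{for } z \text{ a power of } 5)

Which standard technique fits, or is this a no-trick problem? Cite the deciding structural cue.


Method: the master substitution — the argument contracts 5-fold per step: reindex z exponentially and solve the linear recurrence in the new index.


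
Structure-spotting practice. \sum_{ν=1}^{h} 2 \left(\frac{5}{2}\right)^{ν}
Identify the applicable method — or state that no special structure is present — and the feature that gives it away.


Method: the geometric series formula — consecutive terms stand in a fixed index-free ratio — the geometric sum formula closes it.


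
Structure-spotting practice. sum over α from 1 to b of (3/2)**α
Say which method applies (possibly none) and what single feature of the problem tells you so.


Diagnosis: the geometric series formula — the ratio of consecutive terms is the constant 3/2, independent of the index — a geometric sum.


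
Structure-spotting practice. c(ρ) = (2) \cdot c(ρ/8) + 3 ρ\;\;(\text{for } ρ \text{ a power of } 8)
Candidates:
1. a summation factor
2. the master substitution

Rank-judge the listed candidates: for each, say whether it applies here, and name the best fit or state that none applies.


Method: the master substitution — the argument contracts 8-fold per step: reindex ρ exponentially and solve the linear recurrence in the new index.
- a summation factor — a divided-index call is outside the fixed-shift first-order family a summation factor normalizes.
- the master substitution: a fit — the right tool for this form.


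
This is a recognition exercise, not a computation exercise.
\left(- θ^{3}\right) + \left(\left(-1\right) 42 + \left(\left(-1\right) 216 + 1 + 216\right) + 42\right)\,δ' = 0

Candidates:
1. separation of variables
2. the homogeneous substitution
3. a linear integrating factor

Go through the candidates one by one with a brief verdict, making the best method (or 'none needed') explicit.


Method: no special technique — solved for the derivative, δ never appears on the right — this is a direct integration in θ, not a differential-equations problem at heart.
- separation of variables: with no unknown in the slope, separating variables is a formality — the equation integrates directly.
- the homogeneous substitution: the slope is not a function of the ratio of the variables alone.
- a linear integrating factor — with the unknown absent the integrating factor is a formality; direct integration is the working structure.


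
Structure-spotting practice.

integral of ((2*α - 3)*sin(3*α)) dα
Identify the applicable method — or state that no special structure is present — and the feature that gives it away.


Technique: integration by parts — 2*α - 3 dies after finitely many derivatives while sin(3*α) cycles under integration — the tabular/parts setup.


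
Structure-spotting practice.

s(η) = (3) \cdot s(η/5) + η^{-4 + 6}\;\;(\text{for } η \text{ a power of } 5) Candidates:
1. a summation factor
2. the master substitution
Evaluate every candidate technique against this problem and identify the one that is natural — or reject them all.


Diagnosis: the master substitution — the argument shrinks by the factor 5, so measure the index on a logarithmic scale and the recursion becomes a shift.
- a summation factor — the recursion divides its index rather than shifting it — there is no previous-term chain for a summation factor to telescope.
- the master substitution: a fit — the right tool for this form.


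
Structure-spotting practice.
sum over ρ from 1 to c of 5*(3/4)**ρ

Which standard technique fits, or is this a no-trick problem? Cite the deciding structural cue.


Technique: the geometric series formula — consecutive terms stand in a fixed index-free ratio — the geometric sum formula closes it.


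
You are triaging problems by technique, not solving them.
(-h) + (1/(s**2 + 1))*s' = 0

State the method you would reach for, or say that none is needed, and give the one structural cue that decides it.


Method: separation of variables — solved for the derivative, the right side splits multiplicatively into a function of each variable alone — divide and integrate each side. One could also solve this as an exact equation; with each coefficient in its own variable, separating is the same work with fewer steps.


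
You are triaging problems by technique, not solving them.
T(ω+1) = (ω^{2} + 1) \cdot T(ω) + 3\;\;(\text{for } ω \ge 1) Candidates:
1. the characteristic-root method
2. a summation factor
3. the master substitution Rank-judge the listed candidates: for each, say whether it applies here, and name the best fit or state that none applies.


Technique: a summation factor — the coefficient ω^{2} + 1 drifts with the index, so no fixed root exists; normalizing by the cumulative product telescopes it.
- the characteristic-root method — an index-dependent weight blocks the pure exponential ansatz.
- a summation factor: yes, a natural case for it.
- the master substitution: the recursion shifts the index rather than dividing it.


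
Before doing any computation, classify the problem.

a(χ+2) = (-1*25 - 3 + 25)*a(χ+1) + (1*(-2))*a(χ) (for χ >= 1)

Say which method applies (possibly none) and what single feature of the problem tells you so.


Best approach: the characteristic-root method — fixed numeric weights on consecutive terms and no forcing term added: the root method in its home territory.


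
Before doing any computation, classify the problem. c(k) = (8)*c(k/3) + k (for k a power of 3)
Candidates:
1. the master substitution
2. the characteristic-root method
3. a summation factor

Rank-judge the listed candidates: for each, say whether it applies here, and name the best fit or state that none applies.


Best approach: the master substitution — the index is divided (k/3), not shifted — substitute k = 3^m to straighten it into a shift recurrence.
- the master substitution: applicable, and directly so.
- the characteristic-root method — a divided-index call is not the fixed-shift linear shape that characteristic roots solve.
- a summation factor: a divided-index call is outside the fixed-shift first-order family a summation factor normalizes.


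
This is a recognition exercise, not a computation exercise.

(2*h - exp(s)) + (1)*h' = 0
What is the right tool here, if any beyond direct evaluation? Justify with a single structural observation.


Method: a linear integrating factor — the unknown enters only to the first power against a nonzero forcing term — the integrating-factor template applies directly.


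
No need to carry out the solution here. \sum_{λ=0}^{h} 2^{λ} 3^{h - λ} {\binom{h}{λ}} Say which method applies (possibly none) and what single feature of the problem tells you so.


Technique: the binomial theorem — the summand is term λ of a binomial expansion in 2 and 3; the whole sum is a single power.


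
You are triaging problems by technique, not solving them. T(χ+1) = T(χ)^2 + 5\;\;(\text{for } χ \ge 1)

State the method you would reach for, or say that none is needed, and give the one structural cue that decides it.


Method: no special technique — the recurrence is nonlinear in the sequence terms; no linear-recurrence method fits it as written — one iterates or studies it directly.


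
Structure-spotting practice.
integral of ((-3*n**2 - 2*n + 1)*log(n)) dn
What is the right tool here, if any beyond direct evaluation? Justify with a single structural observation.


Best approach: integration by parts — with u = log(n) the logarithm disappears after one differentiation, leaving a power-rule integral.


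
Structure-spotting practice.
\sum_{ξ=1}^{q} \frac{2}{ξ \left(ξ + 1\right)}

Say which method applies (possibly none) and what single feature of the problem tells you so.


Verdict: telescoping — the denominator's roots in \frac{2}{ξ \left(ξ + 1\right)} sit an integer apart: decomposition produces a self-cancelling chain.


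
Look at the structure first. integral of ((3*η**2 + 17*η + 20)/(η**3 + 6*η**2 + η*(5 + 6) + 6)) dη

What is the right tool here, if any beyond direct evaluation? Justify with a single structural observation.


Verdict: partial fractions — break (η**3 + 6*η**2 + η*(5 + 6) + 6) into its roots and the integral splits into logarithm-sized bites.


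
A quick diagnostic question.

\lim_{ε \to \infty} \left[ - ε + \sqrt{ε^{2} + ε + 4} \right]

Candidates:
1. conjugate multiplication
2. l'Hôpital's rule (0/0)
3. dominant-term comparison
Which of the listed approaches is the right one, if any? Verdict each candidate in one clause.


Best approach: conjugate multiplication — \sqrt{ε^{2} + ε + 4} and ε both blow up, but their difference is tame once the conjugate rationalizes it.
- conjugate multiplication — yes — fits the structure here.
- l'Hôpital's rule (0/0) — no quotient structure at all: the clash is ∞ minus ∞, which rationalizing converts into a tractable ratio.
- dominant-term comparison: leading-power comparison does not apply to this form.


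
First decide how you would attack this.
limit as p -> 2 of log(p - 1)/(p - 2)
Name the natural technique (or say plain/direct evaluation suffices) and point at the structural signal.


Verdict: l'Hôpital's rule (0/0) — numerator and denominator both vanish at 2 — a genuine 0/0 form, which is exactly when l'Hôpital applies. A local series expansion at the point resolves it as well; the rule is the packaged version of that step.


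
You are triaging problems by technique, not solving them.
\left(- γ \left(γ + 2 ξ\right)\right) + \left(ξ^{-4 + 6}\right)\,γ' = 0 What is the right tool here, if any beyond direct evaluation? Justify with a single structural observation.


Verdict: the homogeneous substitution — solved for the derivative, the right side is unchanged under scaling ξ and γ together — it depends only on the ratio γ/ξ, so substitute a single ratio variable. This doubles as a Bernoulli equation in the unknown as written; the homogeneous route needs no setup at all.


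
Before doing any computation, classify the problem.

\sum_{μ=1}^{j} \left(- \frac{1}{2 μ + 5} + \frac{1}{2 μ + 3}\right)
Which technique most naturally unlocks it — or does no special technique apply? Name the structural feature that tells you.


Technique: telescoping — the generic term is a one-step difference of \frac{1}{2 μ + 3}, so partial sums shortcut to endpoint evaluation.


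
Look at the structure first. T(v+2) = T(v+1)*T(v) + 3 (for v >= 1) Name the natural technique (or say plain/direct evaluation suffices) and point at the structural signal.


Diagnosis: no special technique — the unknown sequence enters the update nonlinearly, so no linear method fits the recurrence as written — direct iteration remains.


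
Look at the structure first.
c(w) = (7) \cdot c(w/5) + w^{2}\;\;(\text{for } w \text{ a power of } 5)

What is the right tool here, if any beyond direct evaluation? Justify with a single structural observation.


Technique: the master substitution — the argument contracts 5-fold per step: reindex w exponentially and solve the linear recurrence in the new index.


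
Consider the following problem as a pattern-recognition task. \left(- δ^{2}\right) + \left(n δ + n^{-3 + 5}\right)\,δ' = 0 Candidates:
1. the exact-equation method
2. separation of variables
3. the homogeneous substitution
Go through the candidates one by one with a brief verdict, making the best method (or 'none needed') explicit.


Verdict: the homogeneous substitution — the slope's numerator and denominator have matching total degree, so it depends only on δ/n and the ratio substitution collapses it. With the right rearrangement (exchanging the roles of the variables where needed), this also fits a Bernoulli template; the homogeneous substitution reads the structure directly.
- the exact-equation method: the cross partial derivatives disagree, so no single potential exists.
- separation of variables — no division isolates the independent variable from the unknown.
- the homogeneous substitution — applies; the problem has the shape this method handles.


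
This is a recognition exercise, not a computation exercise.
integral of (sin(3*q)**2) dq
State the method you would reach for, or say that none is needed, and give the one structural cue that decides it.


Diagnosis: a trigonometric identity — the even trigonometric power sin(3*q)**2 reduces by a double-angle identity before any integration is attempted.


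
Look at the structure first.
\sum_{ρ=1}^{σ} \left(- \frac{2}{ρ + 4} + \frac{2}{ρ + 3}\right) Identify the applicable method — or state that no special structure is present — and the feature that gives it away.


Technique: telescoping — this sum is a zipper: each term contributes \frac{2}{ρ + 3} and removes the next index's value, which the following term puts back, closing term by term.


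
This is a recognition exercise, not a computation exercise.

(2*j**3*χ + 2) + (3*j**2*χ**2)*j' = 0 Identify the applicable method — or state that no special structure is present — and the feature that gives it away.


Verdict: the exact-equation method — the cross partial derivatives of 2*j**3*χ + 2 and 3*j**2*χ**2 agree, so the left side is the total differential of one potential in χ and j.


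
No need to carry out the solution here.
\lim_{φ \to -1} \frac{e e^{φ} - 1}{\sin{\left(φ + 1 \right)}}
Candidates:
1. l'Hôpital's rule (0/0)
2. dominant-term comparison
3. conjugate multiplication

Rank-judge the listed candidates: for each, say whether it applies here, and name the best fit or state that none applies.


Verdict: l'Hôpital's rule (0/0) — numerator and denominator both vanish at -1 — a genuine 0/0 form, which is exactly when l'Hôpital applies. Known elementary limits would finish this too — the rule just bypasses the case analysis.
- l'Hôpital's rule (0/0): yes, a natural case for it.
- dominant-term comparison — this limit is not decided by comparing polynomial growth at infinity.
- conjugate multiplication — rationalization has no target — no divergent radical difference appears.


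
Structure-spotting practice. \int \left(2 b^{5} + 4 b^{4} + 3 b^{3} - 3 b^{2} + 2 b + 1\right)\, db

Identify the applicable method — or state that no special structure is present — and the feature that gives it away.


Method: no special technique — every term is a constant multiple of a power of b; term-wise power-rule integration needs no preliminary transformation.


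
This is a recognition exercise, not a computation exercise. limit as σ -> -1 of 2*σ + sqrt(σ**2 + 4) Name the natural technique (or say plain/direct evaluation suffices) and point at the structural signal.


Technique: no special technique — the function is continuous at -1; evaluation is itself the limit, no machinery required.


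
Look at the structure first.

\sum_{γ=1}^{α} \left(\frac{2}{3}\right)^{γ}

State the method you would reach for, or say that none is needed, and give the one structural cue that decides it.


Method: the geometric series formula — consecutive terms stand in a fixed index-free ratio — the geometric sum formula closes it.


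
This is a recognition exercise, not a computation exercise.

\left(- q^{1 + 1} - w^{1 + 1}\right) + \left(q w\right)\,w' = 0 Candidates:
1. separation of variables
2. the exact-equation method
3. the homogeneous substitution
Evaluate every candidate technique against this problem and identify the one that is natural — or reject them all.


Technique: the homogeneous substitution — scaling q and w together leaves the slope fixed — it depends only on w/q, so substitute the ratio. This doubles as a Bernoulli equation in the unknown as written; the homogeneous route needs no setup at all.
- separation of variables — the two dependences are entangled, not a clean product of one-variable pieces.
- the exact-equation method — exactness fails on the nose — the mixed partials do not match.
- the homogeneous substitution: yes — fits the structure here.


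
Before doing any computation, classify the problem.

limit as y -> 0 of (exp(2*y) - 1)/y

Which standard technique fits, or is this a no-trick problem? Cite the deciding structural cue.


Diagnosis: l'Hôpital's rule (0/0) — plug in 0: top and bottom both hit zero, so differentiate each and retry. A local series expansion at the point resolves it as well; the rule is the packaged version of that step.


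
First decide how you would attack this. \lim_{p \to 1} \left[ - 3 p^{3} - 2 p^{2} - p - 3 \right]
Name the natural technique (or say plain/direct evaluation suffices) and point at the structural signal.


Method: no special technique — the expression is continuous at 1 — substitute and evaluate; no indeterminate form appears.


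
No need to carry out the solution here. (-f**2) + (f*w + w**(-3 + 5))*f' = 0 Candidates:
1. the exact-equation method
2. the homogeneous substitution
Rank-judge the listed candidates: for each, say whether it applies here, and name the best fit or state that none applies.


Technique: the homogeneous substitution — the slope's numerator and denominator have matching total degree, so it depends only on f/w and the ratio substitution collapses it. A Bernoulli substitution after rearrangement (possibly exchanging dependent and independent variable) is a fair alternative; the homogeneous route works on the equation as it stands.
- the exact-equation method: the cross partial derivatives disagree, so no single potential exists.
- the homogeneous substitution: yes, a natural case for it.


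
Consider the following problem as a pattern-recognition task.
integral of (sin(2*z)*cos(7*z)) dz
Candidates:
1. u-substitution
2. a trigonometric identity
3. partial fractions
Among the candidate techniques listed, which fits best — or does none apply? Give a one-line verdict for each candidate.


Diagnosis: a trigonometric identity — apply product-to-sum to sin(2*z)*cos(7*z): two clean single-angle terms replace one awkward product.
- u-substitution — no subexpression of the integrand serves as a whole-integral substitution inner — individual terms may offer their own, but none carries its derivative as a factor of the full integrand; a working change of variable would have to be constructed from outside the expression.
- a trigonometric identity — yes — fits the structure here.
- partial fractions: the expression is not a ratio of polynomials that decomposes further.


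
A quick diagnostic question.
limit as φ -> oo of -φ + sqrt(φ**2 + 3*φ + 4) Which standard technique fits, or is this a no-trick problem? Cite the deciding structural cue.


Technique: conjugate multiplication — sqrt(φ**2 + 3*φ + 4) and φ both blow up, but their difference is tame once the conjugate rationalizes it.


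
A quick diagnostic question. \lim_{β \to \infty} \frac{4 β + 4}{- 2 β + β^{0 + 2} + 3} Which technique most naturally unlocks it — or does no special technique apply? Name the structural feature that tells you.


Diagnosis: dominant-term comparison — as β grows, only the highest-degree terms matter — compare leading terms and read the limit off. Differentiating the expression as a single quotient would eventually settle it as well; matching dominant growth settles it immediately.
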